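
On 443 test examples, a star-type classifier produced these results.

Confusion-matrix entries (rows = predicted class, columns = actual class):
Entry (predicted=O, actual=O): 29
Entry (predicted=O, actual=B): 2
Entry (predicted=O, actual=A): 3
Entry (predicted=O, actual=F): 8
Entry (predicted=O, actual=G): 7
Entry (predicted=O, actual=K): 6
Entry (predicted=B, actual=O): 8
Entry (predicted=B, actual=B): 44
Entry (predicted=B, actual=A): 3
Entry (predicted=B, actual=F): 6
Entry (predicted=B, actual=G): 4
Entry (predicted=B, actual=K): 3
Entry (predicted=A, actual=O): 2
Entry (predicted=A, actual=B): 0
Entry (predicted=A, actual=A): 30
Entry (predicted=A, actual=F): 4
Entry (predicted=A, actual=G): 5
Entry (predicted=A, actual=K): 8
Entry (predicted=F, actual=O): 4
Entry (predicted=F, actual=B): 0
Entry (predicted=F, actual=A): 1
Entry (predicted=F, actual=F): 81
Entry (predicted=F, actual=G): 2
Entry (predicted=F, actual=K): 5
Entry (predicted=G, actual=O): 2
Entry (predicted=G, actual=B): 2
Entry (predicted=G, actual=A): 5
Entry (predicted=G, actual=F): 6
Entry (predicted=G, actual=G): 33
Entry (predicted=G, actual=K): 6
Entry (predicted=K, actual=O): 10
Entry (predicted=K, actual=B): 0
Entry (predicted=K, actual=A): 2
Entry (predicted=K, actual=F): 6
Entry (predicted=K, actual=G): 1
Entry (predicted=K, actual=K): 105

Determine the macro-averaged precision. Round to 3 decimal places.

0.686

Per-class precision (TP/(TP+FP)):
  O: TP=29, FP=2+3+8+7+6=26 → 29/55 = 0.5273
  B: TP=44, FP=8+3+6+4+3=24 → 44/68 = 0.6471
  A: TP=30, FP=2+0+4+5+8=19 → 30/49 = 0.6122
  F: TP=81, FP=4+0+1+2+5=12 → 81/93 = 0.8710
  G: TP=33, FP=2+2+5+6+6=21 → 33/54 = 0.6111
  K: TP=105, FP=10+0+2+6+1=19 → 105/124 = 0.8468
Macro-precision = mean = (0.5273 + 0.6471 + 0.6122 + 0.8710 + 0.6111 + 0.8468) / 6 = 0.686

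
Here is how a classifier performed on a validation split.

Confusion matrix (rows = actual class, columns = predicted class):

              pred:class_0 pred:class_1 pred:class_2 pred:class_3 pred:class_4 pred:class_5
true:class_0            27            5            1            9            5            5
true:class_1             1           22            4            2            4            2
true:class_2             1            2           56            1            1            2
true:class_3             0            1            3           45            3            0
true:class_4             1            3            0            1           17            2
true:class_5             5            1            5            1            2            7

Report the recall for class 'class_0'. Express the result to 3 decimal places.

0.519

Treat 'class_0' as positive and all other classes as negative.
recall = TP/(TP+FN).
class_0: TP=27, FN=5+1+9+5+5=25 → 27/52 = 0.5192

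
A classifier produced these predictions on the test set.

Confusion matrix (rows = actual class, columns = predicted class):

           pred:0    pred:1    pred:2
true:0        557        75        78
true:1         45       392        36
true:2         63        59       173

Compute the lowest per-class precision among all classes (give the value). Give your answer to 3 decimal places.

Per-class precision (TP/(TP+FP)):
  0: TP=557, FP=45+63=108 → 557/665 = 0.8376
  1: TP=392, FP=75+59=134 → 392/526 = 0.7452
  2: TP=173, FP=78+36=114 → 173/287 = 0.6028
Lowest is class '2' with precision = 0.603.

0.603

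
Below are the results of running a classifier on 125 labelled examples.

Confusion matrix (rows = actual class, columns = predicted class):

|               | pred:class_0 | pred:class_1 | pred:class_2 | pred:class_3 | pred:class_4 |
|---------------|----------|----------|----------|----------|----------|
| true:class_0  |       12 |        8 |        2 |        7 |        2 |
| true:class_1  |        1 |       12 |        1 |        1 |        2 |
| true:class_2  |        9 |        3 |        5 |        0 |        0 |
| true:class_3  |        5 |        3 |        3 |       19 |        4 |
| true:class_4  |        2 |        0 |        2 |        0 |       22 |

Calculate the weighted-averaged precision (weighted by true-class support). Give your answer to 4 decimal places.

0.5616

Per-class precision (TP/(TP+FP)):
  class_0: TP=12, FP=1+9+5+2=17 → 12/29 = 0.41379
  class_1: TP=12, FP=8+3+3+0=14 → 12/26 = 0.46154
  class_2: TP=5, FP=2+1+3+2=8 → 5/13 = 0.38462
  class_3: TP=19, FP=7+1+0+0=8 → 19/27 = 0.70370
  class_4: TP=22, FP=2+2+0+4=8 → 22/30 = 0.73333
Weighted-precision = Σ (supportᵢ/N)·precisionᵢ with N=125: (31/125)·0.41379 + (17/125)·0.46154 + (17/125)·0.38462 + (34/125)·0.70370 + (26/125)·0.73333 = 0.5616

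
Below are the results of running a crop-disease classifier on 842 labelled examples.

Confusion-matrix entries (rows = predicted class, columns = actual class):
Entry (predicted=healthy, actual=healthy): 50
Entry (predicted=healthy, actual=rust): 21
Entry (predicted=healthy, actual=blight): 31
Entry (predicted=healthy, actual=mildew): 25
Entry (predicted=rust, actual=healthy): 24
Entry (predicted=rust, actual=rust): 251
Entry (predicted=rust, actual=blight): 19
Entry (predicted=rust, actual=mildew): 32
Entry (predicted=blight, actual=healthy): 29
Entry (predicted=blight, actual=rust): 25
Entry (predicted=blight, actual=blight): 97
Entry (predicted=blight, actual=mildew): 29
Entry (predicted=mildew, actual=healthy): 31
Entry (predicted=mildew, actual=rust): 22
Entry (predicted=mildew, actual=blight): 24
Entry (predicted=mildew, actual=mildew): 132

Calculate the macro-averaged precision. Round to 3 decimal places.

0.584

Per-class precision (TP/(TP+FP)):
  healthy: TP=50, FP=21+31+25=77 → 50/127 = 0.3937
  rust: TP=251, FP=24+19+32=75 → 251/326 = 0.7699
  blight: TP=97, FP=29+25+29=83 → 97/180 = 0.5389
  mildew: TP=132, FP=31+22+24=77 → 132/209 = 0.6316
Macro-precision = mean = (0.3937 + 0.7699 + 0.5389 + 0.6316) / 4 = 0.584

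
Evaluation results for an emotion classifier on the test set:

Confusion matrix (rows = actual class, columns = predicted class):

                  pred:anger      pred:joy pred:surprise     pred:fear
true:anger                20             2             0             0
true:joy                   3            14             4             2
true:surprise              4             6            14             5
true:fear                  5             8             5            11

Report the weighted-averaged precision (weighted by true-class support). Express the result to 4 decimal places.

0.5811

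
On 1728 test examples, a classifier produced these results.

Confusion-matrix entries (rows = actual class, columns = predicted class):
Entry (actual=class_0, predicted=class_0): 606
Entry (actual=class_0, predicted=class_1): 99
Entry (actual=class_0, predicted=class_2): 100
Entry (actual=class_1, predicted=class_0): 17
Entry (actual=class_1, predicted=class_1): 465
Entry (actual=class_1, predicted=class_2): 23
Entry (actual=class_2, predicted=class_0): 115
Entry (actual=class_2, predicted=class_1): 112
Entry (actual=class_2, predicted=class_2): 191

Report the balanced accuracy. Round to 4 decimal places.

0.7102

Balanced accuracy = mean of per-class recall.
  class_0: recall = 606/805 = 0.75280
  class_1: recall = 465/505 = 0.92079
  class_2: recall = 191/418 = 0.45694
Mean = (0.75280 + 0.92079 + 0.45694) / 3 = 0.7102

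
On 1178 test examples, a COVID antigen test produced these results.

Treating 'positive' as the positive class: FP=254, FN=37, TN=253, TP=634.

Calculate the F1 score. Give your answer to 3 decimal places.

Precision = TP/(TP+FP) = 634/888 = 0.7140
Recall = TP/(TP+FN) = 634/671 = 0.9449
F1 = 2·TP/(2·TP+FP+FN) = 1268/1559 = 0.813

0.813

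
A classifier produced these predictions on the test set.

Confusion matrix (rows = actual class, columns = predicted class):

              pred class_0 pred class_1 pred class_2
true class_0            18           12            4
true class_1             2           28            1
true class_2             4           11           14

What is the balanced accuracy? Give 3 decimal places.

Balanced accuracy = mean of per-class recall.
  class_0: recall = 18/34 = 0.5294
  class_1: recall = 28/31 = 0.9032
  class_2: recall = 14/29 = 0.4828
Mean = (0.5294 + 0.9032 + 0.4828) / 3 = 0.638

0.638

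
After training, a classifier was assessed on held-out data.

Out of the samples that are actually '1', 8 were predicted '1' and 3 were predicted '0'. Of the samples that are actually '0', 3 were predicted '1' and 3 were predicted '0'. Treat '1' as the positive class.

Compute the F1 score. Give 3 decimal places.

0.727

Precision = TP/(TP+FP) = 8/11 = 0.7273
Recall = TP/(TP+FN) = 8/11 = 0.7273
F1 = 2·TP/(2·TP+FP+FN) = 16/22 = 0.727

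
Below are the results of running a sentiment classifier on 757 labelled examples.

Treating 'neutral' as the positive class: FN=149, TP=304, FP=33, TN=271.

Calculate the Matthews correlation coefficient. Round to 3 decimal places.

0.555

MCC = (TP·TN − FP·FN) / √((TP+FP)(TP+FN)(TN+FP)(TN+FN))
Numerator = 304·271 − 33·149 = 77467
Denominator = √(337·453·304·420) = √19491756480 = 139612.8808
MCC = 77467 / 139612.8808 = 0.555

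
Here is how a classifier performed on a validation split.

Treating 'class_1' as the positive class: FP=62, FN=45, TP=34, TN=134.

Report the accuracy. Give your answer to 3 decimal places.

0.611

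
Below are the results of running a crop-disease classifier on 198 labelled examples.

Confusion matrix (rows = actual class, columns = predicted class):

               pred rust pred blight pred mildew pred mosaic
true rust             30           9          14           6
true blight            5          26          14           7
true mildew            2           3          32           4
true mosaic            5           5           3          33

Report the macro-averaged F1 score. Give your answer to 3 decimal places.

Per-class F1 score (2·TP/(2·TP+FP+FN)):
  rust: TP=30, FP=5+2+5=12, FN=9+14+6=29 → 60/101 = 0.5941
  blight: TP=26, FP=9+3+5=17, FN=5+14+7=26 → 52/95 = 0.5474
  mildew: TP=32, FP=14+14+3=31, FN=2+3+4=9 → 64/104 = 0.6154
  mosaic: TP=33, FP=6+7+4=17, FN=5+5+3=13 → 66/96 = 0.6875
Macro-F1 score = mean = (0.5941 + 0.5474 + 0.6154 + 0.6875) / 4 = 0.611

0.611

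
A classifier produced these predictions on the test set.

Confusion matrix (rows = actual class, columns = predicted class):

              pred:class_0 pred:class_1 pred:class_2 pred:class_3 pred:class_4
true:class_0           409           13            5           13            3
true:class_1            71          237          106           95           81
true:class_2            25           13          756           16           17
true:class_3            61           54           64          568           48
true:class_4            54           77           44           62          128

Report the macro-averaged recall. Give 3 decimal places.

Per-class recall (TP/(TP+FN)):
  class_0: TP=409, FN=13+5+13+3=34 → 409/443 = 0.9233
  class_1: TP=237, FN=71+106+95+81=353 → 237/590 = 0.4017
  class_2: TP=756, FN=25+13+16+17=71 → 756/827 = 0.9141
  class_3: TP=568, FN=61+54+64+48=227 → 568/795 = 0.7145
  class_4: TP=128, FN=54+77+44+62=237 → 128/365 = 0.3507
Macro-recall = mean = (0.9233 + 0.4017 + 0.9141 + 0.7145 + 0.3507) / 5 = 0.661

0.661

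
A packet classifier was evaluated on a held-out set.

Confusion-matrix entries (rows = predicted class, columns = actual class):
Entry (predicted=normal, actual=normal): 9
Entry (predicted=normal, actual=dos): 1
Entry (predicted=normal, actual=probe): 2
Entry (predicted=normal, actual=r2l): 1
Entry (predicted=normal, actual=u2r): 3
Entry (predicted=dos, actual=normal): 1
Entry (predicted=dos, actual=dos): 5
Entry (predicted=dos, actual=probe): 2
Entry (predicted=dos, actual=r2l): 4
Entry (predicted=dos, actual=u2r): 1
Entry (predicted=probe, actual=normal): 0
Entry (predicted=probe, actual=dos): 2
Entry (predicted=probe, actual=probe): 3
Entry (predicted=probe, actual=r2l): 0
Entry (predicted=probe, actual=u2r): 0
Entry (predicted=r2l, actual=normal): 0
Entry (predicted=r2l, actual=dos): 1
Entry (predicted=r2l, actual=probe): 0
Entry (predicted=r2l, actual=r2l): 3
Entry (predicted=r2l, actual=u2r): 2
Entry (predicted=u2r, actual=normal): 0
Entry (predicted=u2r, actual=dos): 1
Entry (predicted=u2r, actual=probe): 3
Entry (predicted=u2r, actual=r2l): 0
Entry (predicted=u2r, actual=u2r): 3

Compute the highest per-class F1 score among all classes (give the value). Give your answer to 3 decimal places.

Per-class F1 score (2·TP/(2·TP+FP+FN)):
  normal: TP=9, FP=1+2+1+3=7, FN=1+0+0+0=1 → 18/26 = 0.6923
  dos: TP=5, FP=1+2+4+1=8, FN=1+2+1+1=5 → 10/23 = 0.4348
  probe: TP=3, FP=0+2+0+0=2, FN=2+2+0+3=7 → 6/15 = 0.4000
  r2l: TP=3, FP=0+1+0+2=3, FN=1+4+0+0=5 → 6/14 = 0.4286
  u2r: TP=3, FP=0+1+3+0=4, FN=3+1+0+2=6 → 6/16 = 0.3750
Highest is class 'normal' with F1 score = 0.692.

0.692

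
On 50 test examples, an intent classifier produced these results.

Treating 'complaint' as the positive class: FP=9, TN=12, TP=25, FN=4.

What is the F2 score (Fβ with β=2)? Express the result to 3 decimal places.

0.833

Fβ = (1+β²)·TP / ((1+β²)·TP + β²·FN + FP), with β²=4
= 5·25 / (5·25 + 4·4 + 9) = 0.833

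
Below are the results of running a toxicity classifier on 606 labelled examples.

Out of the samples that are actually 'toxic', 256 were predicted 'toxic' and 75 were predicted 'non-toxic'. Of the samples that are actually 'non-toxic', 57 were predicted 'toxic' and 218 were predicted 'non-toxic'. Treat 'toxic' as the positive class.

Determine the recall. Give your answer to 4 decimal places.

0.7734

Recall = TP/(TP+FN) = 256/(256+75) = 256/331 = 0.7734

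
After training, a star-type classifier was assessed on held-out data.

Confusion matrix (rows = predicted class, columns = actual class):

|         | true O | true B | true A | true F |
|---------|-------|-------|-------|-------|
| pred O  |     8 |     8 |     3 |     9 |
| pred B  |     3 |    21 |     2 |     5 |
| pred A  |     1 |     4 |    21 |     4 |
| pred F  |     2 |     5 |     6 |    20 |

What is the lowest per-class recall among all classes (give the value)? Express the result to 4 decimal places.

0.5263

Per-class recall (TP/(TP+FN)):
  O: TP=8, FN=3+1+2=6 → 8/14 = 0.57143
  B: TP=21, FN=8+4+5=17 → 21/38 = 0.55263
  A: TP=21, FN=3+2+6=11 → 21/32 = 0.65625
  F: TP=20, FN=9+5+4=18 → 20/38 = 0.52632
Lowest is class 'F' with recall = 0.5263.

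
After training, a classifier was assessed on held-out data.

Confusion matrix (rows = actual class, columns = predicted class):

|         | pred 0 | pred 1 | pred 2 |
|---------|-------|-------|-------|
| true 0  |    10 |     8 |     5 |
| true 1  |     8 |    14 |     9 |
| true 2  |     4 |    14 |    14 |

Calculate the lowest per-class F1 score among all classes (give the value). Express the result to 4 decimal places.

Per-class F1 score (2·TP/(2·TP+FP+FN)):
  0: TP=10, FP=8+4=12, FN=8+5=13 → 20/45 = 0.44444
  1: TP=14, FP=8+14=22, FN=8+9=17 → 28/67 = 0.41791
  2: TP=14, FP=5+9=14, FN=4+14=18 → 28/60 = 0.46667
Lowest is class '1' with F1 score = 0.4179.

0.4179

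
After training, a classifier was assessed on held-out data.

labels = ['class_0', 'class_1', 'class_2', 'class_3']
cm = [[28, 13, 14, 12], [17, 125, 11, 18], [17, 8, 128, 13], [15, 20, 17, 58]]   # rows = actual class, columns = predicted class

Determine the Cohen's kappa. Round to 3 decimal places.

Observed agreement pₒ = trace/N = 339/514 = 0.6595
Expected agreement pₑ = Σ (rowᵢ·colᵢ)/N² = (67·77 + 171·166 + 166·170 + 110·101)/514² = 0.2758
κ = (pₒ − pₑ)/(1 − pₑ) = (0.6595 − 0.2758)/(1 − 0.2758) = 0.530

0.530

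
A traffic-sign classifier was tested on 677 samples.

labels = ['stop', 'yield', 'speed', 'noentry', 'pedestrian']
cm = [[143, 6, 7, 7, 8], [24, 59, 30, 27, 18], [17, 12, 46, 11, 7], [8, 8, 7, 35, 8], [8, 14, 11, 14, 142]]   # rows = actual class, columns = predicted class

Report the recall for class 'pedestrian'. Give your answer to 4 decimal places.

recall = TP/(TP+FN).
pedestrian: TP=142, FN=8+14+11+14=47 → 142/189 = 0.75132

0.7513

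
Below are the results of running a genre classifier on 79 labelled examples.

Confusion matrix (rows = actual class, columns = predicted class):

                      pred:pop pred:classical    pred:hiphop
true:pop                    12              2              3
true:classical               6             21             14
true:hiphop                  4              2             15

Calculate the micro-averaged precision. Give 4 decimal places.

0.6076

Micro-averaging pools counts across classes: ΣTP=48, ΣFP=31, ΣFN=31.
Micro-precision = TP/(TP+FP) on pooled counts = 0.6076 (equals overall accuracy in single-label multiclass).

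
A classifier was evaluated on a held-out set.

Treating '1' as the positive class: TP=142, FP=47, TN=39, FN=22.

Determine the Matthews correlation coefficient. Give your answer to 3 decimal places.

0.353

MCC = (TP·TN − FP·FN) / √((TP+FP)(TP+FN)(TN+FP)(TN+FN))
Numerator = 142·39 − 47·22 = 4504
Denominator = √(189·164·86·61) = √162605016 = 12751.6672
MCC = 4504 / 12751.6672 = 0.353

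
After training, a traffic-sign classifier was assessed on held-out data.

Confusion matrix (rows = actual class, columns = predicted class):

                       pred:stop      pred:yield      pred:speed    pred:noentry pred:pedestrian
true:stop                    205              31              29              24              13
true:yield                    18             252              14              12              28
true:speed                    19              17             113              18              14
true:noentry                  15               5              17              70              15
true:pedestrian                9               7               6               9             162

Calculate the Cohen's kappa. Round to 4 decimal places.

0.6351

Observed agreement pₒ = trace/N = 802/1122 = 0.71480
Expected agreement pₑ = Σ (rowᵢ·colᵢ)/N² = (302·266 + 324·312 + 181·179 + 122·133 + 193·232)/1122² = 0.21831
κ = (pₒ − pₑ)/(1 − pₑ) = (0.71480 − 0.21831)/(1 − 0.21831) = 0.6351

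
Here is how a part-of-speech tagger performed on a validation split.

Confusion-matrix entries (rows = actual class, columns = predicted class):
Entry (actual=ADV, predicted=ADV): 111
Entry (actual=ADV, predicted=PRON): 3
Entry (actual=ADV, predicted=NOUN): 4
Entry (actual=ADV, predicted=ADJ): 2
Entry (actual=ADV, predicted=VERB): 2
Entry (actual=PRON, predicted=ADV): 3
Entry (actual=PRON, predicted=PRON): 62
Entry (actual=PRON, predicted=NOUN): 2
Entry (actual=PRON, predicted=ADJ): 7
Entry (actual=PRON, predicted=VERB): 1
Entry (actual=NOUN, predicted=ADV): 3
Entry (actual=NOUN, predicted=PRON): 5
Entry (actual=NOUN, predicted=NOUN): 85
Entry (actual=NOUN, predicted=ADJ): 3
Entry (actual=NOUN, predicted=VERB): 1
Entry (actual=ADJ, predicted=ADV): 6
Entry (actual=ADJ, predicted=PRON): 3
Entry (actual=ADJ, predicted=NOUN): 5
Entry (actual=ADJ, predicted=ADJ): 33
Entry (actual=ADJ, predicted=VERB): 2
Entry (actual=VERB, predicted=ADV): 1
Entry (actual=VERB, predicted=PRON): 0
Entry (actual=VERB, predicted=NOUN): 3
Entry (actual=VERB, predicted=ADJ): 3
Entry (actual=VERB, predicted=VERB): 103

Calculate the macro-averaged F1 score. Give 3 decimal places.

Per-class F1 score (2·TP/(2·TP+FP+FN)):
  ADV: TP=111, FP=3+3+6+1=13, FN=3+4+2+2=11 → 222/246 = 0.9024
  PRON: TP=62, FP=3+5+3+0=11, FN=3+2+7+1=13 → 124/148 = 0.8378
  NOUN: TP=85, FP=4+2+5+3=14, FN=3+5+3+1=12 → 170/196 = 0.8673
  ADJ: TP=33, FP=2+7+3+3=15, FN=6+3+5+2=16 → 66/97 = 0.6804
  VERB: TP=103, FP=2+1+1+2=6, FN=1+0+3+3=7 → 206/219 = 0.9406
Macro-F1 score = mean = (0.9024 + 0.8378 + 0.8673 + 0.6804 + 0.9406) / 5 = 0.846

0.846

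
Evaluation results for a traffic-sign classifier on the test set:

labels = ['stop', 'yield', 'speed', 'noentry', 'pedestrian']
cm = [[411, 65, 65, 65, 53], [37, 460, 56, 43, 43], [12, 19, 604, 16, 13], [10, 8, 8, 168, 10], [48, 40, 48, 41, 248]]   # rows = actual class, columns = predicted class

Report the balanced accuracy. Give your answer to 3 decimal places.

Balanced accuracy = mean of per-class recall.
  stop: recall = 411/659 = 0.6237
  yield: recall = 460/639 = 0.7199
  speed: recall = 604/664 = 0.9096
  noentry: recall = 168/204 = 0.8235
  pedestrian: recall = 248/425 = 0.5835
Mean = (0.6237 + 0.7199 + 0.9096 + 0.8235 + 0.5835) / 5 = 0.732

0.732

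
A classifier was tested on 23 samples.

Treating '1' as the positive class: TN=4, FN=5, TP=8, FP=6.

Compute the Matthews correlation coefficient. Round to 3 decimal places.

MCC = (TP·TN − FP·FN) / √((TP+FP)(TP+FN)(TN+FP)(TN+FN))
Numerator = 8·4 − 6·5 = 2
Denominator = √(14·13·10·9) = √16380 = 127.9844
MCC = 2 / 127.9844 = 0.016

0.016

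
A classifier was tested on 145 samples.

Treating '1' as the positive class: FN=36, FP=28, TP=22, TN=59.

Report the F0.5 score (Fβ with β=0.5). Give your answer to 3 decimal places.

0.426

Fβ = (1+β²)·TP / ((1+β²)·TP + β²·FN + FP), with β²=1/4
= 1.25·22 / (1.25·22 + 0.25·36 + 28) = 0.426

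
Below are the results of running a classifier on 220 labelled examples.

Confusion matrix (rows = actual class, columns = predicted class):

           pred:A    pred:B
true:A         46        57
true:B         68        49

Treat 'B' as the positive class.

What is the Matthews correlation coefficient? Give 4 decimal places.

-0.1344

MCC = (TP·TN − FP·FN) / √((TP+FP)(TP+FN)(TN+FP)(TN+FN))
Numerator = 49·46 − 57·68 = -1622
Denominator = √(106·117·103·114) = √145624284 = 12067.4887
MCC = -1622 / 12067.4887 = -0.1344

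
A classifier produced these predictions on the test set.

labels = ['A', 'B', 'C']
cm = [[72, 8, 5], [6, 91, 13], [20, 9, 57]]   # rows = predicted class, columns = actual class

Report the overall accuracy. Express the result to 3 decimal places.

0.783

Accuracy = trace / total = (72+91+57=220) / 281 = 220/281 = 0.783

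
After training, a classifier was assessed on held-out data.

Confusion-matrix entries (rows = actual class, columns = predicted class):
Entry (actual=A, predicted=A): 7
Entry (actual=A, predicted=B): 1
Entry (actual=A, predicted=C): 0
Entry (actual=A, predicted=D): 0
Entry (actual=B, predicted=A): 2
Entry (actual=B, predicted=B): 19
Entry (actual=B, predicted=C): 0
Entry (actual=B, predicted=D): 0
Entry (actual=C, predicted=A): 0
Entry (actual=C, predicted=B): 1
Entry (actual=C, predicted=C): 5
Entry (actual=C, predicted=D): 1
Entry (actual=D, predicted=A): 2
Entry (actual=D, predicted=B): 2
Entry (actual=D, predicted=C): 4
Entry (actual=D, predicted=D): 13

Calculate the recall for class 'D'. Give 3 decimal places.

One-vs-rest for 'D': TP = diagonal; FP = other classes predicted 'D'; FN = 'D' predicted as other.
recall = TP/(TP+FN).
D: TP=13, FN=2+2+4=8 → 13/21 = 0.6190

0.619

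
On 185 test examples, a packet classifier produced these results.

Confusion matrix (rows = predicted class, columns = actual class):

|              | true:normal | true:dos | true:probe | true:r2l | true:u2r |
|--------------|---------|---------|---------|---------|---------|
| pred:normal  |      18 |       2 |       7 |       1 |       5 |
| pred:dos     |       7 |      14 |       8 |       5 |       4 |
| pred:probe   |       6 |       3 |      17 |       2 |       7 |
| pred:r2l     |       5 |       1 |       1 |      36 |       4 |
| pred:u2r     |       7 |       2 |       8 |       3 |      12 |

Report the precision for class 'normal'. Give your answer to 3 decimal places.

0.545

Treat 'normal' as positive and all other classes as negative.
precision = TP/(TP+FP).
normal: TP=18, FP=2+7+1+5=15 → 18/33 = 0.5455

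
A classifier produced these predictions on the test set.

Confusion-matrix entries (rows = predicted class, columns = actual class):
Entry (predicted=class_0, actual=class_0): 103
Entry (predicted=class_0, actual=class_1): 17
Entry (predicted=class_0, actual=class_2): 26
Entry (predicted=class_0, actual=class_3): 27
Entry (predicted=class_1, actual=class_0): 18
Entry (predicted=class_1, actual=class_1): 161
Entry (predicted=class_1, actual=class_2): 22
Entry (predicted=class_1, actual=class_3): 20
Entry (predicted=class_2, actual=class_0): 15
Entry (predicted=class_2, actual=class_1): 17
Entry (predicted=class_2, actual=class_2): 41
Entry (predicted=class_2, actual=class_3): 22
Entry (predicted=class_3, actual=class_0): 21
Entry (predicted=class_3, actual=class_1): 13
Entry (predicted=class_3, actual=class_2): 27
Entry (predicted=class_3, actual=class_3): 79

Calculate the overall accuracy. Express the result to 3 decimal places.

Accuracy = trace / total = (103+161+41+79=384) / 629 = 384/629 = 0.610

0.610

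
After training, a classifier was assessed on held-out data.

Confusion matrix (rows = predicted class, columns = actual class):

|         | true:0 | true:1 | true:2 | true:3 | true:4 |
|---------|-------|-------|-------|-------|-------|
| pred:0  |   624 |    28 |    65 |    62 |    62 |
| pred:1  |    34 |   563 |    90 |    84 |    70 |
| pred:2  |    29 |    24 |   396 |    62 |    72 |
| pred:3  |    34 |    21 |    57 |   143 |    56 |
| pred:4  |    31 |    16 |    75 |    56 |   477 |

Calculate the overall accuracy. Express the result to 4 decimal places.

0.6818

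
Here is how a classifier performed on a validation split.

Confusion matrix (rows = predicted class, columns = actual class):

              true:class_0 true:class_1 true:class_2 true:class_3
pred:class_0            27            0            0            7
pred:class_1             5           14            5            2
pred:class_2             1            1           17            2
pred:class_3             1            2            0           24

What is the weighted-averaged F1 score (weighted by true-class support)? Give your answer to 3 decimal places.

Per-class F1 score (2·TP/(2·TP+FP+FN)):
  class_0: TP=27, FP=0+0+7=7, FN=5+1+1=7 → 54/68 = 0.7941
  class_1: TP=14, FP=5+5+2=12, FN=0+1+2=3 → 28/43 = 0.6512
  class_2: TP=17, FP=1+1+2=4, FN=0+5+0=5 → 34/43 = 0.7907
  class_3: TP=24, FP=1+2+0=3, FN=7+2+2=11 → 48/62 = 0.7742
Weighted-F1 score = Σ (supportᵢ/N)·F1 scoreᵢ with N=108: (34/108)·0.7941 + (17/108)·0.6512 + (22/108)·0.7907 + (35/108)·0.7742 = 0.764

0.764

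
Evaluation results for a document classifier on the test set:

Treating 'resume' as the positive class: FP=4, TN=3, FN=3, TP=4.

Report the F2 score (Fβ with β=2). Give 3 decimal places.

Fβ = (1+β²)·TP / ((1+β²)·TP + β²·FN + FP), with β²=4
= 5·4 / (5·4 + 4·3 + 4) = 0.556

0.556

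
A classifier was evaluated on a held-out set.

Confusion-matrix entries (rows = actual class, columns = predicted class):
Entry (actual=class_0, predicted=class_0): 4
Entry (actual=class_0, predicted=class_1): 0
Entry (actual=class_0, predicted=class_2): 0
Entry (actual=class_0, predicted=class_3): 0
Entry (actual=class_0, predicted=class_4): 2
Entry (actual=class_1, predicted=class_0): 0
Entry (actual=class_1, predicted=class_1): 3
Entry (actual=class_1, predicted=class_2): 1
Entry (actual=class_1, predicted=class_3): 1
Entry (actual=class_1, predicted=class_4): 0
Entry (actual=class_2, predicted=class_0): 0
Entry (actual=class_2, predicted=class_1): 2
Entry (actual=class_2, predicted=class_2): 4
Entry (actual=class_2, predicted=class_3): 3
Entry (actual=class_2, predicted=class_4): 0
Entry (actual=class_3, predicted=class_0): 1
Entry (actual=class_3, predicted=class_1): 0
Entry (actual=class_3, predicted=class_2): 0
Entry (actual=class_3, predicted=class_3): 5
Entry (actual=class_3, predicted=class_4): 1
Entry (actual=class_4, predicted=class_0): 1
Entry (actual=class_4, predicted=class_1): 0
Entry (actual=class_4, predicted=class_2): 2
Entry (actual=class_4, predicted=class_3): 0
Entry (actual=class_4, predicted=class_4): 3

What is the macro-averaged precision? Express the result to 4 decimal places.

0.5787

Per-class precision (TP/(TP+FP)):
  class_0: TP=4, FP=0+0+1+1=2 → 4/6 = 0.66667
  class_1: TP=3, FP=0+2+0+0=2 → 3/5 = 0.60000
  class_2: TP=4, FP=0+1+0+2=3 → 4/7 = 0.57143
  class_3: TP=5, FP=0+1+3+0=4 → 5/9 = 0.55556
  class_4: TP=3, FP=2+0+0+1=3 → 3/6 = 0.50000
Macro-precision = mean = (0.66667 + 0.60000 + 0.57143 + 0.55556 + 0.50000) / 5 = 0.5787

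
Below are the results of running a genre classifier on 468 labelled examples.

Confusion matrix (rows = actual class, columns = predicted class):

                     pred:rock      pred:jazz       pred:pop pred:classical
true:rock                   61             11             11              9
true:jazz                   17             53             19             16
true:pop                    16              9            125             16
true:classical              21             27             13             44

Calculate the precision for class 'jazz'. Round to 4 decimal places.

0.5300

Treat 'jazz' as positive and all other classes as negative.
precision = TP/(TP+FP).
jazz: TP=53, FP=11+9+27=47 → 53/100 = 0.53000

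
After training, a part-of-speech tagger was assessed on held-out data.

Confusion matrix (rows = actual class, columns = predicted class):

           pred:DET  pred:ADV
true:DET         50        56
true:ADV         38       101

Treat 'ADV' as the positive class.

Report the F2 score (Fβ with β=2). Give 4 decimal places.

0.7083

Fβ = (1+β²)·TP / ((1+β²)·TP + β²·FN + FP), with β²=4
= 5·101 / (5·101 + 4·38 + 56) = 0.7083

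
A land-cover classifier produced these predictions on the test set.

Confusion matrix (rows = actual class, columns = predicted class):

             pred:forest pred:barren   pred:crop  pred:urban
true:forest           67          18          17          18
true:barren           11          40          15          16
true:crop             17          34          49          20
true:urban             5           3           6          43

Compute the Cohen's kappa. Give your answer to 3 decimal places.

Observed agreement pₒ = trace/N = 199/379 = 0.5251
Expected agreement pₑ = Σ (rowᵢ·colᵢ)/N² = (120·100 + 82·95 + 120·87 + 57·97)/379² = 0.2489
κ = (pₒ − pₑ)/(1 − pₑ) = (0.5251 − 0.2489)/(1 − 0.2489) = 0.368

0.368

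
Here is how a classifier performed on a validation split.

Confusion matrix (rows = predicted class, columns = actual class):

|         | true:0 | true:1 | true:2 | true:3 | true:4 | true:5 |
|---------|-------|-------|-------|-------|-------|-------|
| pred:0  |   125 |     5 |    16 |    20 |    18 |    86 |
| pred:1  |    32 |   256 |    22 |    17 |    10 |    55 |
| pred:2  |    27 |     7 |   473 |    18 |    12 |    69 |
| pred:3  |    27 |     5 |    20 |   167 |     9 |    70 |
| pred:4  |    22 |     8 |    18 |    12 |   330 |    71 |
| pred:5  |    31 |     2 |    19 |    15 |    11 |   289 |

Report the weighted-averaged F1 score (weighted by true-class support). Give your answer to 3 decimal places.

0.676

Per-class F1 score (2·TP/(2·TP+FP+FN)):
  0: TP=125, FP=5+16+20+18+86=145, FN=32+27+27+22+31=139 → 250/534 = 0.4682
  1: TP=256, FP=32+22+17+10+55=136, FN=5+7+5+8+2=27 → 512/675 = 0.7585
  2: TP=473, FP=27+7+18+12+69=133, FN=16+22+20+18+19=95 → 946/1174 = 0.8058
  3: TP=167, FP=27+5+20+9+70=131, FN=20+17+18+12+15=82 → 334/547 = 0.6106
  4: TP=330, FP=22+8+18+12+71=131, FN=18+10+12+9+11=60 → 660/851 = 0.7756
  5: TP=289, FP=31+2+19+15+11=78, FN=86+55+69+70+71=351 → 578/1007 = 0.5740
Weighted-F1 score = Σ (supportᵢ/N)·F1 scoreᵢ with N=2394: (264/2394)·0.4682 + (283/2394)·0.7585 + (568/2394)·0.8058 + (249/2394)·0.6106 + (390/2394)·0.7756 + (640/2394)·0.5740 = 0.676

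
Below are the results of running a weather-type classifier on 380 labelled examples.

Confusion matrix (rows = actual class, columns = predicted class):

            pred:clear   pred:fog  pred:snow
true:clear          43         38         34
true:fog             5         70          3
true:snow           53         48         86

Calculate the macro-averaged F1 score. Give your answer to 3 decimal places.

Per-class F1 score (2·TP/(2·TP+FP+FN)):
  clear: TP=43, FP=5+53=58, FN=38+34=72 → 86/216 = 0.3981
  fog: TP=70, FP=38+48=86, FN=5+3=8 → 140/234 = 0.5983
  snow: TP=86, FP=34+3=37, FN=53+48=101 → 172/310 = 0.5548
Macro-F1 score = mean = (0.3981 + 0.5983 + 0.5548) / 3 = 0.517

0.517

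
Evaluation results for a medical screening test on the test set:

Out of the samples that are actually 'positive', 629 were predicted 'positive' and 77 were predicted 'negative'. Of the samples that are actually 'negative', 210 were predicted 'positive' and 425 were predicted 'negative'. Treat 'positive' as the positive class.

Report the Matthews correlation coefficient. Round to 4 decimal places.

0.5780

MCC = (TP·TN − FP·FN) / √((TP+FP)(TP+FN)(TN+FP)(TN+FN))
Numerator = 629·425 − 210·77 = 251155
Denominator = √(839·706·635·502) = √188818309180 = 434532.2878
MCC = 251155 / 434532.2878 = 0.5780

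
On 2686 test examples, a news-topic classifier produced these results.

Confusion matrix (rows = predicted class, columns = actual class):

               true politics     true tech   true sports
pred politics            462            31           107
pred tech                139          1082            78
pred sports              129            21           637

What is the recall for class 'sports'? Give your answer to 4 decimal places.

Treat 'sports' as positive and all other classes as negative.
recall = TP/(TP+FN).
sports: TP=637, FN=107+78=185 → 637/822 = 0.77494

0.7749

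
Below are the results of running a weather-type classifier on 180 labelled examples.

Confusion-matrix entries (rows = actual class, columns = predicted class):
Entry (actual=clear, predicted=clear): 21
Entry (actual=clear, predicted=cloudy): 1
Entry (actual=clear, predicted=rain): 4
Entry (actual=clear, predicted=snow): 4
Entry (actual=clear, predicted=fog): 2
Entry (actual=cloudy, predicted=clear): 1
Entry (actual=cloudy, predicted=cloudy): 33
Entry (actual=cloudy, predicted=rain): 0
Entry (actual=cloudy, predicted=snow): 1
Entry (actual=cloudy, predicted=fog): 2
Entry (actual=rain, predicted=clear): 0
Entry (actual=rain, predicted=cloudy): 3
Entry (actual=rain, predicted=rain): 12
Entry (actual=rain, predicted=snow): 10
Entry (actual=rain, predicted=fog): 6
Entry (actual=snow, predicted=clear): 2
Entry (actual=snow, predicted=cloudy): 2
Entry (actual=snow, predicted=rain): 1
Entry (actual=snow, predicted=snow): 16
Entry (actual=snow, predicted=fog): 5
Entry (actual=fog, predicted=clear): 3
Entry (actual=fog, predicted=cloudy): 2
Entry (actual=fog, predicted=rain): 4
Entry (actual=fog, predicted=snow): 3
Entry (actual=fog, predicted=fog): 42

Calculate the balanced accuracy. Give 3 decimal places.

0.666

Balanced accuracy = mean of per-class recall.
  clear: recall = 21/32 = 0.6563
  cloudy: recall = 33/37 = 0.8919
  rain: recall = 12/31 = 0.3871
  snow: recall = 16/26 = 0.6154
  fog: recall = 42/54 = 0.7778
Mean = (0.6563 + 0.8919 + 0.3871 + 0.6154 + 0.7778) / 5 = 0.666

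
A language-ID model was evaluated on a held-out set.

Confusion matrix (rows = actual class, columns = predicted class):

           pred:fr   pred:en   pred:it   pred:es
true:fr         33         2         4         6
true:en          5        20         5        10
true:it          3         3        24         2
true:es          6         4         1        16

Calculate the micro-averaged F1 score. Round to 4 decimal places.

Micro-averaging pools counts across classes: ΣTP=93, ΣFP=51, ΣFN=51.
Micro-F1 score = 2·TP/(2·TP+FP+FN) on pooled counts = 0.6458 (equals overall accuracy in single-label multiclass).

0.6458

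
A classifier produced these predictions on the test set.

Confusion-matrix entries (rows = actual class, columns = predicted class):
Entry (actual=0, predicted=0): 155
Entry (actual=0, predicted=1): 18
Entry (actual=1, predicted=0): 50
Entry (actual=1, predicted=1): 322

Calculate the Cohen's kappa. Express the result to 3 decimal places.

0.726

Observed agreement pₒ = trace/N = 477/545 = 0.8752
Expected agreement pₑ = Σ (rowᵢ·colᵢ)/N² = (173·205 + 372·340)/545² = 0.5452
κ = (pₒ − pₑ)/(1 − pₑ) = (0.8752 − 0.5452)/(1 − 0.5452) = 0.726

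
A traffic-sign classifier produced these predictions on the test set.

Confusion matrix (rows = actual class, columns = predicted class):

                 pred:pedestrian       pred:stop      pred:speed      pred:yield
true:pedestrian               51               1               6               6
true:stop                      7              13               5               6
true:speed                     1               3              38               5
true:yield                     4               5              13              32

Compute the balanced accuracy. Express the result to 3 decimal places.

Balanced accuracy = mean of per-class recall.
  pedestrian: recall = 51/64 = 0.7969
  stop: recall = 13/31 = 0.4194
  speed: recall = 38/47 = 0.8085
  yield: recall = 32/54 = 0.5926
Mean = (0.7969 + 0.4194 + 0.8085 + 0.5926) / 4 = 0.654

0.654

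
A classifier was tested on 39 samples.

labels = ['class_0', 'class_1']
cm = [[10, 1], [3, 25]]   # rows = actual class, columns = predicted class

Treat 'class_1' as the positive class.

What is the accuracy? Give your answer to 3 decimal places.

Accuracy = (TP+TN)/N = (25+10)/39 = 0.897

0.897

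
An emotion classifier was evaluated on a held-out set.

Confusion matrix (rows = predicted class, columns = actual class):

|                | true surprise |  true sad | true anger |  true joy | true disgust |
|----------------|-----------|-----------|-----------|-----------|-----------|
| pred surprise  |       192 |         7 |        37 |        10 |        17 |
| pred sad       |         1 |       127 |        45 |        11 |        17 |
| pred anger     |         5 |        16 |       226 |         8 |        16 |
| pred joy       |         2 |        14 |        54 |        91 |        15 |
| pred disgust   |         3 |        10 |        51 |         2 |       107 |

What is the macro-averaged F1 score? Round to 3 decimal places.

0.679

Per-class F1 score (2·TP/(2·TP+FP+FN)):
  surprise: TP=192, FP=7+37+10+17=71, FN=1+5+2+3=11 → 384/466 = 0.8240
  sad: TP=127, FP=1+45+11+17=74, FN=7+16+14+10=47 → 254/375 = 0.6773
  anger: TP=226, FP=5+16+8+16=45, FN=37+45+54+51=187 → 452/684 = 0.6608
  joy: TP=91, FP=2+14+54+15=85, FN=10+11+8+2=31 → 182/298 = 0.6107
  disgust: TP=107, FP=3+10+51+2=66, FN=17+17+16+15=65 → 214/345 = 0.6203
Macro-F1 score = mean = (0.8240 + 0.6773 + 0.6608 + 0.6107 + 0.6203) / 5 = 0.679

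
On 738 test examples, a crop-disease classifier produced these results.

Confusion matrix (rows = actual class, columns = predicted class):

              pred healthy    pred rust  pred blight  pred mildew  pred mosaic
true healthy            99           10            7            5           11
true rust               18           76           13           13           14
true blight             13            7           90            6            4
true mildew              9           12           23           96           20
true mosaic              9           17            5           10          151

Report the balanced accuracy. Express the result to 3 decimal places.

Balanced accuracy = mean of per-class recall.
  healthy: recall = 99/132 = 0.7500
  rust: recall = 76/134 = 0.5672
  blight: recall = 90/120 = 0.7500
  mildew: recall = 96/160 = 0.6000
  mosaic: recall = 151/192 = 0.7865
Mean = (0.7500 + 0.5672 + 0.7500 + 0.6000 + 0.7865) / 5 = 0.691

0.691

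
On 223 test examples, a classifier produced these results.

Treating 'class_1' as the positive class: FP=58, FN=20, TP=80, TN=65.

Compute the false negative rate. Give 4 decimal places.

FNR = FN/(FN+TP) = 20/(20+80) = 0.2000

0.2000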